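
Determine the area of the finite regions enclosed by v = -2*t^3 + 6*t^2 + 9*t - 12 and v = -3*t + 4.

81

Set the curves equal: -2*t^3 + 6*t^2 + 9*t - 12 = -3*t + 4, so -2*t^3 + 6*t^2 + 12*t - 16 = 0, which factors as -2*(t - 4)*(t - 1)*(t + 2) = 0. The curves meet at t = -2, 1, 4.
On [-2, 1], v = -3*t + 4 is on top; that piece has area ∫[-2,1] (-(-2*t^3 + 6*t^2 + 12*t - 16)) dt = 81/2.
On [1, 4], v = -2*t^3 + 6*t^2 + 9*t - 12 is on top; that piece has area ∫[1,4] (-2*t^3 + 6*t^2 + 12*t - 16) dt = 81/2.
Total enclosed area = 81/2 + 81/2 = 81.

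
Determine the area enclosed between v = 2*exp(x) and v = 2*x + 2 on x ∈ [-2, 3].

On [-2, 3], (2*exp(x)) - (2*x + 2) = -2*x + 2*exp(x) - 2 is ≥ 0 throughout, so the area is a single integral of |-2*x + 2*exp(x) - 2|.
∫[-2,3] (-2*x + 2*exp(x) - 2) dx = -15 - 2*exp(-2) + 2*exp(3).

-15 - 2*exp(-2) + 2*exp(3)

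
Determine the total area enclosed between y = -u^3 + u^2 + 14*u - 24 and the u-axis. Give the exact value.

1741/12

The curve meets the u-axis where -u^3 + u^2 + 14*u - 24 = 0, i.e. -(u - 3)*(u - 2)*(u + 4) = 0, at u = -4, 2, 3.
On [-4, 2] the curve lies below the axis; ∫[-4,2] (-u^3 + u^2 + 14*u - 24) du = -144, giving area 144.
On [2, 3] the curve lies above the axis; ∫[2,3] (-u^3 + u^2 + 14*u - 24) du = 13/12, giving area 13/12.
Total area = 144 + 13/12 = 1741/12.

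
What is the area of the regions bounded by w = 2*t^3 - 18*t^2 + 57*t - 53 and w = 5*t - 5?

Set the curves equal: 2*t^3 - 18*t^2 + 57*t - 53 = 5*t - 5, so 2*t^3 - 18*t^2 + 52*t - 48 = 0, which factors as 2*(t - 4)*(t - 3)*(t - 2) = 0. The curves meet at t = 2, 3, 4.
On [2, 3], w = 2*t^3 - 18*t^2 + 57*t - 53 is on top; that piece has area ∫[2,3] (2*t^3 - 18*t^2 + 52*t - 48) dt = 1/2.
On [3, 4], w = 5*t - 5 is on top; that piece has area ∫[3,4] (-(2*t^3 - 18*t^2 + 52*t - 48)) dt = 1/2.
Total enclosed area = 1/2 + 1/2 = 1.

1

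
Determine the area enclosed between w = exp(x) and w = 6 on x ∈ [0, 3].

-29 + exp(3) + 12*log(6)

The difference (exp(x)) - (6) = exp(x) - 6 changes sign at x = log(6) inside [0, 3], so split the integral there.
∫[0,log(6)] (exp(x) - 6) dx = 5 - log(46656); the area of that piece is -5 + log(46656).
∫[log(6),3] (exp(x) - 6) dx = -24 + 6*log(6) + exp(3).
Total area = (-5 + log(46656)) + (-24 + 6*log(6) + exp(3)) = -29 + exp(3) + 12*log(6).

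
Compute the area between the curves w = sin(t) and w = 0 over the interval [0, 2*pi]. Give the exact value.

The difference (sin(t)) - (0) = sin(t) changes sign at t = pi inside [0, 2*pi], so split the integral there.
∫[0,pi] (sin(t)) dt = 2.
∫[pi,2*pi] (sin(t)) dt = -2; the area of that piece is 2.
Total area = 2 + 2 = 4.

4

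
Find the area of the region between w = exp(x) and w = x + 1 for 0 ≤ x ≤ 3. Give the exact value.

On [0, 3], (exp(x)) - (x + 1) = -x + exp(x) - 1 is ≥ 0 throughout, so the area is a single integral of |-x + exp(x) - 1|.
∫[0,3] (-x + exp(x) - 1) dx = -17/2 + exp(3).

-17/2 + exp(3)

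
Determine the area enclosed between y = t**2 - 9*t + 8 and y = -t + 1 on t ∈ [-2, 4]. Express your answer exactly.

The difference (t**2 - 9*t + 8) - (-t + 1) = t**2 - 8*t + 7 changes sign at t = 1 inside [-2, 4], so split the integral there.
∫[-2,1] (t**2 - 8*t + 7) dt = 36.
∫[1,4] (t**2 - 8*t + 7) dt = -18; the area of that piece is 18.
Total area = 36 + 18 = 54.

54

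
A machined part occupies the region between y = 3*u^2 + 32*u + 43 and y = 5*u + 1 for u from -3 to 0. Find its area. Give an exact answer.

The difference (3*u^2 + 32*u + 43) - (5*u + 1) = 3*u^2 + 27*u + 42 changes sign at u = -2 inside [-3, 0], so split the integral there.
∫[-3,-2] (3*u^2 + 27*u + 42) du = -13/2; the area of that piece is 13/2.
∫[-2,0] (3*u^2 + 27*u + 42) du = 38.
Total area = 13/2 + 38 = 89/2.

89/2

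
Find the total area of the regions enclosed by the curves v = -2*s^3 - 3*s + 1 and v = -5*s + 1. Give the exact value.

Set the curves equal: -2*s^3 - 3*s + 1 = -5*s + 1, so -2*s^3 + 2*s = 0, which factors as -2*s*(s - 1)*(s + 1) = 0. The curves meet at s = -1, 0, 1.
On [-1, 0], v = -5*s + 1 is on top; that piece has area ∫[-1,0] (-(-2*s^3 + 2*s)) ds = 1/2.
On [0, 1], v = -2*s^3 - 3*s + 1 is on top; that piece has area ∫[0,1] (-2*s^3 + 2*s) ds = 1/2.
Total enclosed area = 1/2 + 1/2 = 1.

1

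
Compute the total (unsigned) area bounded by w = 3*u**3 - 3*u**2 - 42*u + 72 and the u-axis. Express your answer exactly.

The curve meets the u-axis where 3*u**3 - 3*u**2 - 42*u + 72 = 0, i.e. 3*(u - 3)*(u - 2)*(u + 4) = 0, at u = -4, 2, 3.
On [-4, 2] the curve lies above the axis; ∫[-4,2] (3*u**3 - 3*u**2 - 42*u + 72) du = 432, giving area 432.
On [2, 3] the curve lies below the axis; ∫[2,3] (3*u**3 - 3*u**2 - 42*u + 72) du = -13/4, giving area 13/4.
Total area = 432 + 13/4 = 1741/4.

1741/4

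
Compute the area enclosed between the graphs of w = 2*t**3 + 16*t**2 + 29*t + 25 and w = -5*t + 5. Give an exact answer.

Set the curves equal: 2*t**3 + 16*t**2 + 29*t + 25 = -5*t + 5, so 2*t**3 + 16*t**2 + 34*t + 20 = 0, which factors as 2*(t + 1)*(t + 2)*(t + 5) = 0. The curves meet at t = -5, -2, -1.
On [-5, -2], w = 2*t**3 + 16*t**2 + 29*t + 25 is on top; that piece has area ∫[-5,-2] (2*t**3 + 16*t**2 + 34*t + 20) dt = 45/2.
On [-2, -1], w = -5*t + 5 is on top; that piece has area ∫[-2,-1] (-(2*t**3 + 16*t**2 + 34*t + 20)) dt = 7/6.
Total enclosed area = 45/2 + 7/6 = 71/3.

71/3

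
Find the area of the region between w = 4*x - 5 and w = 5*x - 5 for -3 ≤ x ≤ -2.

On [-3, -2], (4*x - 5) - (5*x - 5) = -x is ≥ 0 throughout, so the area is a single integral of |-x|.
∫[-3,-2] (-x) dx = 5/2.

5/2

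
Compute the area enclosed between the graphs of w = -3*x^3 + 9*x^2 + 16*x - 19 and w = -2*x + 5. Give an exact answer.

Set the curves equal: -3*x^3 + 9*x^2 + 16*x - 19 = -2*x + 5, so -3*x^3 + 9*x^2 + 18*x - 24 = 0, which factors as -3*(x - 4)*(x - 1)*(x + 2) = 0. The curves meet at x = -2, 1, 4.
On [-2, 1], w = -2*x + 5 is on top; that piece has area ∫[-2,1] (-(-3*x^3 + 9*x^2 + 18*x - 24)) dx = 243/4.
On [1, 4], w = -3*x^3 + 9*x^2 + 16*x - 19 is on top; that piece has area ∫[1,4] (-3*x^3 + 9*x^2 + 18*x - 24) dx = 243/4.
Total enclosed area = 243/4 + 243/4 = 243/2.

243/2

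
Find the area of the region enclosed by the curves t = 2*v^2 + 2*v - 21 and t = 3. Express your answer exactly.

Both boundary curves give t as a function of v, so integrate with respect to v. Setting them equal: 2*v^2 + 2*v - 24 = 0, i.e. 2*(v - 3)*(v + 4) = 0, so they meet at v = -4, 3.
For v in [-4, 3], t = 2*v^2 + 2*v - 21 is on the left; area = ∫[-4,3] (-(2*v^2 + 2*v - 24)) dv = 343/3.

343/3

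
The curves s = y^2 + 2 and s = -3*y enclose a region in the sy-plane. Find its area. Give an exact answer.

1/6

Both boundary curves give s as a function of y, so integrate with respect to y. Setting them equal: y^2 + 3*y + 2 = 0, i.e. (y + 1)*(y + 2) = 0, so they meet at y = -2, -1.
For y in [-2, -1], s = y^2 + 2 is on the left; area = ∫[-2,-1] (-(y^2 + 3*y + 2)) dy = 1/6.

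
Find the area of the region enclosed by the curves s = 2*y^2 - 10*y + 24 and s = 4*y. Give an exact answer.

Both boundary curves give s as a function of y, so integrate with respect to y. Setting them equal: 2*y^2 - 14*y + 24 = 0, i.e. 2*(y - 4)*(y - 3) = 0, so they meet at y = 3, 4.
For y in [3, 4], s = 2*y^2 - 10*y + 24 is on the left; area = ∫[3,4] (-(2*y^2 - 14*y + 24)) dy = 1/3.

1/3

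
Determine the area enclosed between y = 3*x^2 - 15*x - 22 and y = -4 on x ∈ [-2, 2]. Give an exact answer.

The difference (3*x^2 - 15*x - 22) - (-4) = 3*x^2 - 15*x - 18 changes sign at x = -1 inside [-2, 2], so split the integral there.
∫[-2,-1] (3*x^2 - 15*x - 18) dx = 23/2.
∫[-1,2] (3*x^2 - 15*x - 18) dx = -135/2; the area of that piece is 135/2.
Total area = 23/2 + 135/2 = 79.

79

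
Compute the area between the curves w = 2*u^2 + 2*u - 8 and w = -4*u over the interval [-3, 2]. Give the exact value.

43

The difference (2*u^2 + 2*u - 8) - (-4*u) = 2*u^2 + 6*u - 8 changes sign at u = 1 inside [-3, 2], so split the integral there.
∫[-3,1] (2*u^2 + 6*u - 8) du = -112/3; the area of that piece is 112/3.
∫[1,2] (2*u^2 + 6*u - 8) du = 17/3.
Total area = 112/3 + 17/3 = 43.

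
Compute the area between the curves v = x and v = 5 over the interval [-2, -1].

13/2

On [-2, -1], (x) - (5) = x - 5 is ≤ 0 throughout, so the area is a single integral of |x - 5|.
∫[-2,-1] (x - 5) dx = -13/2; the area of that piece is 13/2.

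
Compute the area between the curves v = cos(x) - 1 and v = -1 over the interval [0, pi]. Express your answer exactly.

2

The difference (cos(x) - 1) - (-1) = cos(x) changes sign at x = pi/2 inside [0, pi], so split the integral there.
∫[0,pi/2] (cos(x)) dx = 1.
∫[pi/2,pi] (cos(x)) dx = -1; the area of that piece is 1.
Total area = 1 + 1 = 2.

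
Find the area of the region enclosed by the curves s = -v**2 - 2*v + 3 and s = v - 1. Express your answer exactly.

Both boundary curves give s as a function of v, so integrate with respect to v. Setting them equal: -v**2 - 3*v + 4 = 0, i.e. -(v - 1)*(v + 4) = 0, so they meet at v = -4, 1.
For v in [-4, 1], s = -v**2 - 2*v + 3 is on the right; area = ∫[-4,1] (-v**2 - 3*v + 4) dv = 125/6.

125/6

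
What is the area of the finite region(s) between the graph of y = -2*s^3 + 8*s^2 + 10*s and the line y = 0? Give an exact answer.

443/3

The curve meets the s-axis where -2*s^3 + 8*s^2 + 10*s = 0, i.e. -2*s*(s - 5)*(s + 1) = 0, at s = -1, 0, 5.
On [-1, 0] the curve lies below the axis; ∫[-1,0] (-2*s^3 + 8*s^2 + 10*s) ds = -11/6, giving area 11/6.
On [0, 5] the curve lies above the axis; ∫[0,5] (-2*s^3 + 8*s^2 + 10*s) ds = 875/6, giving area 875/6.
Total area = 11/6 + 875/6 = 443/3.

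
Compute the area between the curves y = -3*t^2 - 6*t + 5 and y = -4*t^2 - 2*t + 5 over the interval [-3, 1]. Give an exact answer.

86/3

The difference (-3*t^2 - 6*t + 5) - (-4*t^2 - 2*t + 5) = t^2 - 4*t changes sign at t = 0 inside [-3, 1], so split the integral there.
∫[-3,0] (t^2 - 4*t) dt = 27.
∫[0,1] (t^2 - 4*t) dt = -5/3; the area of that piece is 5/3.
Total area = 27 + 5/3 = 86/3.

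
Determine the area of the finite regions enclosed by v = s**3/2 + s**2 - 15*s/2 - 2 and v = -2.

Set the curves equal: s**3/2 + s**2 - 15*s/2 - 2 = -2, so s**3/2 + s**2 - 15*s/2 = 0, which factors as s*(s - 3)*(s + 5)/2 = 0. The curves meet at s = -5, 0, 3.
On [-5, 0], v = s**3/2 + s**2 - 15*s/2 - 2 is on top; that piece has area ∫[-5,0] (s**3/2 + s**2 - 15*s/2) ds = 1375/24.
On [0, 3], v = -2 is on top; that piece has area ∫[0,3] (-(s**3/2 + s**2 - 15*s/2)) ds = 117/8.
Total enclosed area = 1375/24 + 117/8 = 863/12.

863/12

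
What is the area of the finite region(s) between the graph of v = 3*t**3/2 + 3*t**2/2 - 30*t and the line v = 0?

2521/8

The curve meets the t-axis where 3*t**3/2 + 3*t**2/2 - 30*t = 0, i.e. 3*t*(t - 4)*(t + 5)/2 = 0, at t = -5, 0, 4.
On [-5, 0] the curve lies above the axis; ∫[-5,0] (3*t**3/2 + 3*t**2/2 - 30*t) dt = 1625/8, giving area 1625/8.
On [0, 4] the curve lies below the axis; ∫[0,4] (3*t**3/2 + 3*t**2/2 - 30*t) dt = -112, giving area 112.
Total area = 1625/8 + 112 = 2521/8.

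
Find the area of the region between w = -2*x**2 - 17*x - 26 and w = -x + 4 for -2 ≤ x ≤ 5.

On [-2, 5], (-2*x**2 - 17*x - 26) - (-x + 4) = -2*x**2 - 16*x - 30 is ≤ 0 throughout, so the area is a single integral of |-2*x**2 - 16*x - 30|.
∫[-2,5] (-2*x**2 - 16*x - 30) dx = -1400/3; the area of that piece is 1400/3.

1400/3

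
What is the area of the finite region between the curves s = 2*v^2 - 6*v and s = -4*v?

Both boundary curves give s as a function of v, so integrate with respect to v. Setting them equal: 2*v^2 - 2*v = 0, i.e. 2*v*(v - 1) = 0, so they meet at v = 0, 1.
For v in [0, 1], s = 2*v^2 - 6*v is on the left; area = ∫[0,1] (-(2*v^2 - 2*v)) dv = 1/3.

1/3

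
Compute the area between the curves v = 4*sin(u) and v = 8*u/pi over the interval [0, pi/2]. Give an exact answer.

On [0, pi/2], (4*sin(u)) - (8*u/pi) = -8*u/pi + 4*sin(u) is ≥ 0 throughout, so the area is a single integral of |-8*u/pi + 4*sin(u)|.
∫[0,pi/2] (-8*u/pi + 4*sin(u)) du = 4 - pi.

4 - pi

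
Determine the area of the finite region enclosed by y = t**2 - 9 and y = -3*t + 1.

Set the curves equal: t**2 - 9 = -3*t + 1, so t**2 + 3*t - 10 = 0, which factors as (t - 2)*(t + 5) = 0. The curves meet at t = -5, 2.
On [-5, 2], y = -3*t + 1 is on top; that piece has area ∫[-5,2] (-(t**2 + 3*t - 10)) dt = 343/6.

343/6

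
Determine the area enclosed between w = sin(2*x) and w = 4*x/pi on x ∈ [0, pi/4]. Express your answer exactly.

On [0, pi/4], (sin(2*x)) - (4*x/pi) = -4*x/pi + sin(2*x) is ≥ 0 throughout, so the area is a single integral of |-4*x/pi + sin(2*x)|.
∫[0,pi/4] (-4*x/pi + sin(2*x)) dx = 1/2 - pi/8.

1/2 - pi/8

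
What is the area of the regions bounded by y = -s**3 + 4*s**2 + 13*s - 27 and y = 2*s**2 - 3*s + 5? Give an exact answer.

Set the curves equal: -s**3 + 4*s**2 + 13*s - 27 = 2*s**2 - 3*s + 5, so -s**3 + 2*s**2 + 16*s - 32 = 0, which factors as -(s - 4)*(s - 2)*(s + 4) = 0. The curves meet at s = -4, 2, 4.
On [-4, 2], y = 2*s**2 - 3*s + 5 is on top; that piece has area ∫[-4,2] (-(-s**3 + 2*s**2 + 16*s - 32)) ds = 180.
On [2, 4], y = -s**3 + 4*s**2 + 13*s - 27 is on top; that piece has area ∫[2,4] (-s**3 + 2*s**2 + 16*s - 32) ds = 28/3.
Total enclosed area = 180 + 28/3 = 568/3.

568/3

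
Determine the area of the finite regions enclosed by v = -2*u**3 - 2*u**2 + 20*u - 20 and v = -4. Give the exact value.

Set the curves equal: -2*u**3 - 2*u**2 + 20*u - 20 = -4, so -2*u**3 - 2*u**2 + 20*u - 16 = 0, which factors as -2*(u - 2)*(u - 1)*(u + 4) = 0. The curves meet at u = -4, 1, 2.
On [-4, 1], v = -4 is on top; that piece has area ∫[-4,1] (-(-2*u**3 - 2*u**2 + 20*u - 16)) du = 875/6.
On [1, 2], v = -2*u**3 - 2*u**2 + 20*u - 20 is on top; that piece has area ∫[1,2] (-2*u**3 - 2*u**2 + 20*u - 16) du = 11/6.
Total enclosed area = 875/6 + 11/6 = 443/3.

443/3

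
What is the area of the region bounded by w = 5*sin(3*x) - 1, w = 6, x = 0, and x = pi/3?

On [0, pi/3], (5*sin(3*x) - 1) - (6) = 5*sin(3*x) - 7 is ≤ 0 throughout, so the area is a single integral of |5*sin(3*x) - 7|.
∫[0,pi/3] (5*sin(3*x) - 7) dx = 10/3 - 7*pi/3; the area of that piece is -10/3 + 7*pi/3.

-10/3 + 7*pi/3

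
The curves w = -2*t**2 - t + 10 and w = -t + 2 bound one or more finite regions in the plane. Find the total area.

64/3

Set the curves equal: -2*t**2 - t + 10 = -t + 2, so -2*t**2 + 8 = 0, which factors as -2*(t - 2)*(t + 2) = 0. The curves meet at t = -2, 2.
On [-2, 2], w = -2*t**2 - t + 10 is on top; that piece has area ∫[-2,2] (-2*t**2 + 8) dt = 64/3.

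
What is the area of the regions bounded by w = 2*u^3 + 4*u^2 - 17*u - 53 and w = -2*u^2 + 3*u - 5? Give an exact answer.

Set the curves equal: 2*u^3 + 4*u^2 - 17*u - 53 = -2*u^2 + 3*u - 5, so 2*u^3 + 6*u^2 - 20*u - 48 = 0, which factors as 2*(u - 3)*(u + 2)*(u + 4) = 0. The curves meet at u = -4, -2, 3.
On [-4, -2], w = 2*u^3 + 4*u^2 - 17*u - 53 is on top; that piece has area ∫[-4,-2] (2*u^3 + 6*u^2 - 20*u - 48) du = 16.
On [-2, 3], w = -2*u^2 + 3*u - 5 is on top; that piece has area ∫[-2,3] (-(2*u^3 + 6*u^2 - 20*u - 48)) du = 375/2.
Total enclosed area = 16 + 375/2 = 407/2.

407/2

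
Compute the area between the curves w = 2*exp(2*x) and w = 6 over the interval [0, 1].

The difference (2*exp(2*x)) - (6) = 2*exp(2*x) - 6 changes sign at x = log(3)/2 inside [0, 1], so split the integral there.
∫[0,log(3)/2] (2*exp(2*x) - 6) dx = 2 - log(27); the area of that piece is -2 + log(27).
∫[log(3)/2,1] (2*exp(2*x) - 6) dx = -9 + 3*log(3) + exp(2).
Total area = (-2 + log(27)) + (-9 + 3*log(3) + exp(2)) = -11 + 6*log(3) + exp(2).

-11 + 6*log(3) + exp(2)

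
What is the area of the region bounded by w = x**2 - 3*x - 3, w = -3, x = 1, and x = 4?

The difference (x**2 - 3*x - 3) - (-3) = x**2 - 3*x changes sign at x = 3 inside [1, 4], so split the integral there.
∫[1,3] (x**2 - 3*x) dx = -10/3; the area of that piece is 10/3.
∫[3,4] (x**2 - 3*x) dx = 11/6.
Total area = 10/3 + 11/6 = 31/6.

31/6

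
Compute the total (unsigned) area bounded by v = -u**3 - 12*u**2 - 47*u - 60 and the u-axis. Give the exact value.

The curve meets the u-axis where -u**3 - 12*u**2 - 47*u - 60 = 0, i.e. -(u + 3)*(u + 4)*(u + 5) = 0, at u = -5, -4, -3.
On [-5, -4] the curve lies below the axis; ∫[-5,-4] (-u**3 - 12*u**2 - 47*u - 60) du = -1/4, giving area 1/4.
On [-4, -3] the curve lies above the axis; ∫[-4,-3] (-u**3 - 12*u**2 - 47*u - 60) du = 1/4, giving area 1/4.
Total area = 1/4 + 1/4 = 1/2.

1/2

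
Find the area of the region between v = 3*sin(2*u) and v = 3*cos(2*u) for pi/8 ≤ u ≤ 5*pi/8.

On [pi/8, 5*pi/8], (3*sin(2*u)) - (3*cos(2*u)) = 3*sin(2*u) - 3*cos(2*u) is ≥ 0 throughout, so the area is a single integral of |3*sin(2*u) - 3*cos(2*u)|.
∫[pi/8,5*pi/8] (3*sin(2*u) - 3*cos(2*u)) du = 3*sqrt(2).

3*sqrt(2)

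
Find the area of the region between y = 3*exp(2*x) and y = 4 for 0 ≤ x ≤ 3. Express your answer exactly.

-29/2 - 4*log(3) + 8*log(2) + 3*exp(6)/2

The difference (3*exp(2*x)) - (4) = 3*exp(2*x) - 4 changes sign at x = -log(3)/2 + log(2) inside [0, 3], so split the integral there.
∫[0,-log(3)/2 + log(2)] (3*exp(2*x) - 4) dx = log(9/16) + 1/2; the area of that piece is -1/2 + log(16/9).
∫[-log(3)/2 + log(2),3] (3*exp(2*x) - 4) dx = -14 - 2*log(3) + 4*log(2) + 3*exp(6)/2.
Total area = (-1/2 + log(16/9)) + (-14 - 2*log(3) + 4*log(2) + 3*exp(6)/2) = -29/2 - 4*log(3) + 8*log(2) + 3*exp(6)/2.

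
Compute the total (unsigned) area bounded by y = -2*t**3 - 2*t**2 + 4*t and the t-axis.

37/6

The curve meets the t-axis where -2*t**3 - 2*t**2 + 4*t = 0, i.e. -2*t*(t - 1)*(t + 2) = 0, at t = -2, 0, 1.
On [-2, 0] the curve lies below the axis; ∫[-2,0] (-2*t**3 - 2*t**2 + 4*t) dt = -16/3, giving area 16/3.
On [0, 1] the curve lies above the axis; ∫[0,1] (-2*t**3 - 2*t**2 + 4*t) dt = 5/6, giving area 5/6.
Total area = 16/3 + 5/6 = 37/6.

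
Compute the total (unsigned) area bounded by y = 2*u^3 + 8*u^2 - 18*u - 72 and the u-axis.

1741/6

The curve meets the u-axis where 2*u^3 + 8*u^2 - 18*u - 72 = 0, i.e. 2*(u - 3)*(u + 3)*(u + 4) = 0, at u = -4, -3, 3.
On [-4, -3] the curve lies above the axis; ∫[-4,-3] (2*u^3 + 8*u^2 - 18*u - 72) du = 13/6, giving area 13/6.
On [-3, 3] the curve lies below the axis; ∫[-3,3] (2*u^3 + 8*u^2 - 18*u - 72) du = -288, giving area 288.
Total area = 13/6 + 288 = 1741/6.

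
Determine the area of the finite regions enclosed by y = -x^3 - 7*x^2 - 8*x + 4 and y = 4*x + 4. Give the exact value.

Set the curves equal: -x^3 - 7*x^2 - 8*x + 4 = 4*x + 4, so -x^3 - 7*x^2 - 12*x = 0, which factors as -x*(x + 3)*(x + 4) = 0. The curves meet at x = -4, -3, 0.
On [-4, -3], y = 4*x + 4 is on top; that piece has area ∫[-4,-3] (-(-x^3 - 7*x^2 - 12*x)) dx = 7/12.
On [-3, 0], y = -x^3 - 7*x^2 - 8*x + 4 is on top; that piece has area ∫[-3,0] (-x^3 - 7*x^2 - 12*x) dx = 45/4.
Total enclosed area = 7/12 + 45/4 = 71/6.

71/6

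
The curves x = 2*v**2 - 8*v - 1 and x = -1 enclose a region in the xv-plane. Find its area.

64/3

Both boundary curves give x as a function of v, so integrate with respect to v. Setting them equal: 2*v**2 - 8*v = 0, i.e. 2*v*(v - 4) = 0, so they meet at v = 0, 4.
For v in [0, 4], x = 2*v**2 - 8*v - 1 is on the left; area = ∫[0,4] (-(2*v**2 - 8*v)) dv = 64/3.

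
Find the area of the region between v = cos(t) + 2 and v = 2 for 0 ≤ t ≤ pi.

The difference (cos(t) + 2) - (2) = cos(t) changes sign at t = pi/2 inside [0, pi], so split the integral there.
∫[0,pi/2] (cos(t)) dt = 1.
∫[pi/2,pi] (cos(t)) dt = -1; the area of that piece is 1.
Total area = 1 + 1 = 2.

2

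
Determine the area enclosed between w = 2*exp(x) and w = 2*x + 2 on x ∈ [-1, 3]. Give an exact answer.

-16 - 2*exp(-1) + 2*exp(3)

On [-1, 3], (2*exp(x)) - (2*x + 2) = -2*x + 2*exp(x) - 2 is ≥ 0 throughout, so the area is a single integral of |-2*x + 2*exp(x) - 2|.
∫[-1,3] (-2*x + 2*exp(x) - 2) dx = -16 - 2*exp(-1) + 2*exp(3).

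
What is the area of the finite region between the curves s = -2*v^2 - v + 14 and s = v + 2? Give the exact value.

125/3

Both boundary curves give s as a function of v, so integrate with respect to v. Setting them equal: -2*v^2 - 2*v + 12 = 0, i.e. -2*(v - 2)*(v + 3) = 0, so they meet at v = -3, 2.
For v in [-3, 2], s = -2*v^2 - v + 14 is on the right; area = ∫[-3,2] (-2*v^2 - 2*v + 12) dv = 125/3.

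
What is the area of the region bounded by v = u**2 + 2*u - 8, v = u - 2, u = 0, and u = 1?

31/6

On [0, 1], (u**2 + 2*u - 8) - (u - 2) = u**2 + u - 6 is ≤ 0 throughout, so the area is a single integral of |u**2 + u - 6|.
∫[0,1] (u**2 + u - 6) du = -31/6; the area of that piece is 31/6.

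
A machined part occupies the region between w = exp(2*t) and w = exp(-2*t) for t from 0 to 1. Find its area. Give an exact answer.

On [0, 1], (exp(2*t)) - (exp(-2*t)) = exp(2*t) - exp(-2*t) is ≥ 0 throughout, so the area is a single integral of |exp(2*t) - exp(-2*t)|.
∫[0,1] (exp(2*t) - exp(-2*t)) dt = -1 + exp(-2)/2 + exp(2)/2.

-1 + exp(-2)/2 + exp(2)/2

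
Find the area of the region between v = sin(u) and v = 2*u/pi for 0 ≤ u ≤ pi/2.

1 - pi/4

On [0, pi/2], (sin(u)) - (2*u/pi) = -2*u/pi + sin(u) is ≥ 0 throughout, so the area is a single integral of |-2*u/pi + sin(u)|.
∫[0,pi/2] (-2*u/pi + sin(u)) du = 1 - pi/4.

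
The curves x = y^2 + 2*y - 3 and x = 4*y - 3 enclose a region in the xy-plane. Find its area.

Both boundary curves give x as a function of y, so integrate with respect to y. Setting them equal: y^2 - 2*y = 0, i.e. y*(y - 2) = 0, so they meet at y = 0, 2.
For y in [0, 2], x = y^2 + 2*y - 3 is on the left; area = ∫[0,2] (-(y^2 - 2*y)) dy = 4/3.

4/3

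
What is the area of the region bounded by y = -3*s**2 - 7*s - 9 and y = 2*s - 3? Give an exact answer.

1/2

Set the curves equal: -3*s**2 - 7*s - 9 = 2*s - 3, so -3*s**2 - 9*s - 6 = 0, which factors as -3*(s + 1)*(s + 2) = 0. The curves meet at s = -2, -1.
On [-2, -1], y = -3*s**2 - 7*s - 9 is on top; that piece has area ∫[-2,-1] (-3*s**2 - 9*s - 6) ds = 1/2.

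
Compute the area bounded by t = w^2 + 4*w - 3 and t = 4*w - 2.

Both boundary curves give t as a function of w, so integrate with respect to w. Setting them equal: w^2 - 1 = 0, i.e. (w - 1)*(w + 1) = 0, so they meet at w = -1, 1.
For w in [-1, 1], t = w^2 + 4*w - 3 is on the left; area = ∫[-1,1] (-(w^2 - 1)) dw = 4/3.

4/3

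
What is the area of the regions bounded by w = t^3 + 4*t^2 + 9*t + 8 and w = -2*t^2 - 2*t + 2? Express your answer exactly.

Set the curves equal: t^3 + 4*t^2 + 9*t + 8 = -2*t^2 - 2*t + 2, so t^3 + 6*t^2 + 11*t + 6 = 0, which factors as (t + 1)*(t + 2)*(t + 3) = 0. The curves meet at t = -3, -2, -1.
On [-3, -2], w = t^3 + 4*t^2 + 9*t + 8 is on top; that piece has area ∫[-3,-2] (t^3 + 6*t^2 + 11*t + 6) dt = 1/4.
On [-2, -1], w = -2*t^2 - 2*t + 2 is on top; that piece has area ∫[-2,-1] (-(t^3 + 6*t^2 + 11*t + 6)) dt = 1/4.
Total enclosed area = 1/4 + 1/4 = 1/2.

1/2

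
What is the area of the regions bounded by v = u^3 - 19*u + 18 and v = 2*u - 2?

Set the curves equal: u^3 - 19*u + 18 = 2*u - 2, so u^3 - 21*u + 20 = 0, which factors as (u - 4)*(u - 1)*(u + 5) = 0. The curves meet at u = -5, 1, 4.
On [-5, 1], v = u^3 - 19*u + 18 is on top; that piece has area ∫[-5,1] (u^3 - 21*u + 20) du = 216.
On [1, 4], v = 2*u - 2 is on top; that piece has area ∫[1,4] (-(u^3 - 21*u + 20)) du = 135/4.
Total enclosed area = 216 + 135/4 = 999/4.

999/4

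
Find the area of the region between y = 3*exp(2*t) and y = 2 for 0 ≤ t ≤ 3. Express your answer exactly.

-15/2 + 3*exp(6)/2

On [0, 3], (3*exp(2*t)) - (2) = 3*exp(2*t) - 2 is ≥ 0 throughout, so the area is a single integral of |3*exp(2*t) - 2|.
∫[0,3] (3*exp(2*t) - 2) dt = -15/2 + 3*exp(6)/2.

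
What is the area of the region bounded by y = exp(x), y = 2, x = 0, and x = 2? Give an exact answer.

The difference (exp(x)) - (2) = exp(x) - 2 changes sign at x = log(2) inside [0, 2], so split the integral there.
∫[0,log(2)] (exp(x) - 2) dx = 1 - log(4); the area of that piece is -1 + log(4).
∫[log(2),2] (exp(x) - 2) dx = -6 + 2*log(2) + exp(2).
Total area = (-1 + log(4)) + (-6 + 2*log(2) + exp(2)) = -7 + 4*log(2) + exp(2).

-7 + 4*log(2) + exp(2)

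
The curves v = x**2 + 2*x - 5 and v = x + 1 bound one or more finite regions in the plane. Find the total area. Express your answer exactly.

Set the curves equal: x**2 + 2*x - 5 = x + 1, so x**2 + x - 6 = 0, which factors as (x - 2)*(x + 3) = 0. The curves meet at x = -3, 2.
On [-3, 2], v = x + 1 is on top; that piece has area ∫[-3,2] (-(x**2 + x - 6)) dx = 125/6.

125/6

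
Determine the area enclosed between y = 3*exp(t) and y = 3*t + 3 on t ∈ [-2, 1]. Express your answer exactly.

On [-2, 1], (3*exp(t)) - (3*t + 3) = -3*t + 3*exp(t) - 3 is ≥ 0 throughout, so the area is a single integral of |-3*t + 3*exp(t) - 3|.
∫[-2,1] (-3*t + 3*exp(t) - 3) dt = -9/2 - 3*exp(-2) + 3*exp(1).

-9/2 - 3*exp(-2) + 3*exp(1)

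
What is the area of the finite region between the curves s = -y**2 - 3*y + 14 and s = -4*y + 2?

Both boundary curves give s as a function of y, so integrate with respect to y. Setting them equal: -y**2 + y + 12 = 0, i.e. -(y - 4)*(y + 3) = 0, so they meet at y = -3, 4.
For y in [-3, 4], s = -y**2 - 3*y + 14 is on the right; area = ∫[-3,4] (-y**2 + y + 12) dy = 343/6.

343/6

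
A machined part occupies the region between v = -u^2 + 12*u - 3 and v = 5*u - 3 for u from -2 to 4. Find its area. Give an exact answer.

The difference (-u^2 + 12*u - 3) - (5*u - 3) = -u^2 + 7*u changes sign at u = 0 inside [-2, 4], so split the integral there.
∫[-2,0] (-u^2 + 7*u) du = -50/3; the area of that piece is 50/3.
∫[0,4] (-u^2 + 7*u) du = 104/3.
Total area = 50/3 + 104/3 = 154/3.

154/3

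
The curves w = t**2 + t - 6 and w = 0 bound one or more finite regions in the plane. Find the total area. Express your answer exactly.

125/6

Set the curves equal: t**2 + t - 6 = 0, so t**2 + t - 6 = 0, which factors as (t - 2)*(t + 3) = 0. The curves meet at t = -3, 2.
On [-3, 2], w = 0 is on top; that piece has area ∫[-3,2] (-(t**2 + t - 6)) dt = 125/6.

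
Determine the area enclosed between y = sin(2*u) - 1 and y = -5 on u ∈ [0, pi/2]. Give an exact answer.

1 + 2*pi

On [0, pi/2], (sin(2*u) - 1) - (-5) = sin(2*u) + 4 is ≥ 0 throughout, so the area is a single integral of |sin(2*u) + 4|.
∫[0,pi/2] (sin(2*u) + 4) du = 1 + 2*pi.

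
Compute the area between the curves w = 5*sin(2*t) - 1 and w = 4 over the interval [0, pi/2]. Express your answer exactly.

-5 + 5*pi/2

On [0, pi/2], (5*sin(2*t) - 1) - (4) = 5*sin(2*t) - 5 is ≤ 0 throughout, so the area is a single integral of |5*sin(2*t) - 5|.
∫[0,pi/2] (5*sin(2*t) - 5) dt = 5 - 5*pi/2; the area of that piece is -5 + 5*pi/2.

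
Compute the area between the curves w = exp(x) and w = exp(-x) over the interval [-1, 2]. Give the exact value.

-4 + exp(-2) + exp(-1) + exp(1) + exp(2)

The difference (exp(x)) - (exp(-x)) = exp(x) - exp(-x) changes sign at x = 0 inside [-1, 2], so split the integral there.
∫[-1,0] (exp(x) - exp(-x)) dx = -exp(1) - exp(-1) + 2; the area of that piece is -2 + exp(-1) + exp(1).
∫[0,2] (exp(x) - exp(-x)) dx = -2 + exp(-2) + exp(2).
Total area = (-2 + exp(-1) + exp(1)) + (-2 + exp(-2) + exp(2)) = -4 + exp(-2) + exp(-1) + exp(1) + exp(2).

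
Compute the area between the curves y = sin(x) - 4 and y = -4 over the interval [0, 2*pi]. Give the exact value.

4

The difference (sin(x) - 4) - (-4) = sin(x) changes sign at x = pi inside [0, 2*pi], so split the integral there.
∫[0,pi] (sin(x)) dx = 2.
∫[pi,2*pi] (sin(x)) dx = -2; the area of that piece is 2.
Total area = 2 + 2 = 4.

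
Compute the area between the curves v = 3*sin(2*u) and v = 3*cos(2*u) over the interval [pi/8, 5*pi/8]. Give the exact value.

3*sqrt(2)

On [pi/8, 5*pi/8], (3*sin(2*u)) - (3*cos(2*u)) = 3*sin(2*u) - 3*cos(2*u) is ≥ 0 throughout, so the area is a single integral of |3*sin(2*u) - 3*cos(2*u)|.
∫[pi/8,5*pi/8] (3*sin(2*u) - 3*cos(2*u)) du = 3*sqrt(2).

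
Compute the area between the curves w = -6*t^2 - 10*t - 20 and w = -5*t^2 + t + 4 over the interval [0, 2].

On [0, 2], (-6*t^2 - 10*t - 20) - (-5*t^2 + t + 4) = -t^2 - 11*t - 24 is ≤ 0 throughout, so the area is a single integral of |-t^2 - 11*t - 24|.
∫[0,2] (-t^2 - 11*t - 24) dt = -218/3; the area of that piece is 218/3.

218/3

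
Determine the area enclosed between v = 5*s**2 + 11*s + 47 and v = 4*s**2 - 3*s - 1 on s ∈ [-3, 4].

1246/3

On [-3, 4], (5*s**2 + 11*s + 47) - (4*s**2 - 3*s - 1) = s**2 + 14*s + 48 is ≥ 0 throughout, so the area is a single integral of |s**2 + 14*s + 48|.
∫[-3,4] (s**2 + 14*s + 48) ds = 1246/3.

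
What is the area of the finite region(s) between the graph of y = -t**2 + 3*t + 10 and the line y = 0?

343/6

The curve meets the t-axis where -t**2 + 3*t + 10 = 0, i.e. -(t - 5)*(t + 2) = 0, at t = -2, 5.
On [-2, 5] the curve lies above the axis; ∫[-2,5] (-t**2 + 3*t + 10) dt = 343/6, giving area 343/6.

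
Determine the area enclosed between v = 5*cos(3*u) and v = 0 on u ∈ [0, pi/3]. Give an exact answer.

The difference (5*cos(3*u)) - (0) = 5*cos(3*u) changes sign at u = pi/6 inside [0, pi/3], so split the integral there.
∫[0,pi/6] (5*cos(3*u)) du = 5/3.
∫[pi/6,pi/3] (5*cos(3*u)) du = -5/3; the area of that piece is 5/3.
Total area = 5/3 + 5/3 = 10/3.

10/3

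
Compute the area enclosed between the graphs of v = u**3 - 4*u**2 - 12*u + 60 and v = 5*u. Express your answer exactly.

3901/12

Set the curves equal: u**3 - 4*u**2 - 12*u + 60 = 5*u, so u**3 - 4*u**2 - 17*u + 60 = 0, which factors as (u - 5)*(u - 3)*(u + 4) = 0. The curves meet at u = -4, 3, 5.
On [-4, 3], v = u**3 - 4*u**2 - 12*u + 60 is on top; that piece has area ∫[-4,3] (u**3 - 4*u**2 - 17*u + 60) du = 3773/12.
On [3, 5], v = 5*u is on top; that piece has area ∫[3,5] (-(u**3 - 4*u**2 - 17*u + 60)) du = 32/3.
Total enclosed area = 3773/12 + 32/3 = 3901/12.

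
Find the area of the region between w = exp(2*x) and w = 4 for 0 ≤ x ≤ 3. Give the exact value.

-31/2 + 8*log(2) + exp(6)/2

The difference (exp(2*x)) - (4) = exp(2*x) - 4 changes sign at x = log(2) inside [0, 3], so split the integral there.
∫[0,log(2)] (exp(2*x) - 4) dx = 3/2 - log(16); the area of that piece is -3/2 + log(16).
∫[log(2),3] (exp(2*x) - 4) dx = -14 + 4*log(2) + exp(6)/2.
Total area = (-3/2 + log(16)) + (-14 + 4*log(2) + exp(6)/2) = -31/2 + 8*log(2) + exp(6)/2.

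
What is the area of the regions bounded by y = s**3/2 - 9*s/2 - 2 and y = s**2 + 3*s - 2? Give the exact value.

Set the curves equal: s**3/2 - 9*s/2 - 2 = s**2 + 3*s - 2, so s**3/2 - s**2 - 15*s/2 = 0, which factors as s*(s - 5)*(s + 3)/2 = 0. The curves meet at s = -3, 0, 5.
On [-3, 0], y = s**3/2 - 9*s/2 - 2 is on top; that piece has area ∫[-3,0] (s**3/2 - s**2 - 15*s/2) ds = 117/8.
On [0, 5], y = s**2 + 3*s - 2 is on top; that piece has area ∫[0,5] (-(s**3/2 - s**2 - 15*s/2)) ds = 1375/24.
Total enclosed area = 117/8 + 1375/24 = 863/12.

863/12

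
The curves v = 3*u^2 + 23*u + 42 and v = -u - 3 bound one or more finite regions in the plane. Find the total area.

4

Set the curves equal: 3*u^2 + 23*u + 42 = -u - 3, so 3*u^2 + 24*u + 45 = 0, which factors as 3*(u + 3)*(u + 5) = 0. The curves meet at u = -5, -3.
On [-5, -3], v = -u - 3 is on top; that piece has area ∫[-5,-3] (-(3*u^2 + 24*u + 45)) du = 4.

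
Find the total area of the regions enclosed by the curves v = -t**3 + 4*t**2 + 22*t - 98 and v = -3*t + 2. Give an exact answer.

Set the curves equal: -t**3 + 4*t**2 + 22*t - 98 = -3*t + 2, so -t**3 + 4*t**2 + 25*t - 100 = 0, which factors as -(t - 5)*(t - 4)*(t + 5) = 0. The curves meet at t = -5, 4, 5.
On [-5, 4], v = -3*t + 2 is on top; that piece has area ∫[-5,4] (-(-t**3 + 4*t**2 + 25*t - 100)) dt = 2673/4.
On [4, 5], v = -t**3 + 4*t**2 + 22*t - 98 is on top; that piece has area ∫[4,5] (-t**3 + 4*t**2 + 25*t - 100) dt = 19/12.
Total enclosed area = 2673/4 + 19/12 = 4019/6.

4019/6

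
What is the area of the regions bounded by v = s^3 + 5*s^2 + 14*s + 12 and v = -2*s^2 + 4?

37/12

Set the curves equal: s^3 + 5*s^2 + 14*s + 12 = -2*s^2 + 4, so s^3 + 7*s^2 + 14*s + 8 = 0, which factors as (s + 1)*(s + 2)*(s + 4) = 0. The curves meet at s = -4, -2, -1.
On [-4, -2], v = s^3 + 5*s^2 + 14*s + 12 is on top; that piece has area ∫[-4,-2] (s^3 + 7*s^2 + 14*s + 8) ds = 8/3.
On [-2, -1], v = -2*s^2 + 4 is on top; that piece has area ∫[-2,-1] (-(s^3 + 7*s^2 + 14*s + 8)) ds = 5/12.
Total enclosed area = 8/3 + 5/12 = 37/12.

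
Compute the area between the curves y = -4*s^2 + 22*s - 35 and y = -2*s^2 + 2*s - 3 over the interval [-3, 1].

On [-3, 1], (-4*s^2 + 22*s - 35) - (-2*s^2 + 2*s - 3) = -2*s^2 + 20*s - 32 is ≤ 0 throughout, so the area is a single integral of |-2*s^2 + 20*s - 32|.
∫[-3,1] (-2*s^2 + 20*s - 32) ds = -680/3; the area of that piece is 680/3.

680/3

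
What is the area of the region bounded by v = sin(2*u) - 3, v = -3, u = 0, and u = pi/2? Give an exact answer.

On [0, pi/2], (sin(2*u) - 3) - (-3) = sin(2*u) is ≥ 0 throughout, so the area is a single integral of |sin(2*u)|.
∫[0,pi/2] (sin(2*u)) du = 1.

1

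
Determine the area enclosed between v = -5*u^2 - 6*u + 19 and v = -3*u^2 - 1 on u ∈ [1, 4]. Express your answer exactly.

The difference (-5*u^2 - 6*u + 19) - (-3*u^2 - 1) = -2*u^2 - 6*u + 20 changes sign at u = 2 inside [1, 4], so split the integral there.
∫[1,2] (-2*u^2 - 6*u + 20) du = 19/3.
∫[2,4] (-2*u^2 - 6*u + 20) du = -100/3; the area of that piece is 100/3.
Total area = 19/3 + 100/3 = 119/3.

119/3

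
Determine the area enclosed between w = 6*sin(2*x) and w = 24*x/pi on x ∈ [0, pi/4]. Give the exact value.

On [0, pi/4], (6*sin(2*x)) - (24*x/pi) = -24*x/pi + 6*sin(2*x) is ≥ 0 throughout, so the area is a single integral of |-24*x/pi + 6*sin(2*x)|.
∫[0,pi/4] (-24*x/pi + 6*sin(2*x)) dx = 3 - 3*pi/4.

3 - 3*pi/4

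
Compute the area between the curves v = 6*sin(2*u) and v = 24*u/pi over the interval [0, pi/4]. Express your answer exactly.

3 - 3*pi/4

On [0, pi/4], (6*sin(2*u)) - (24*u/pi) = -24*u/pi + 6*sin(2*u) is ≥ 0 throughout, so the area is a single integral of |-24*u/pi + 6*sin(2*u)|.
∫[0,pi/4] (-24*u/pi + 6*sin(2*u)) du = 3 - 3*pi/4.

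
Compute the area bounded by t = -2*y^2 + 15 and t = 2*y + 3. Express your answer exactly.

125/3

Both boundary curves give t as a function of y, so integrate with respect to y. Setting them equal: -2*y^2 - 2*y + 12 = 0, i.e. -2*(y - 2)*(y + 3) = 0, so they meet at y = -3, 2.
For y in [-3, 2], t = -2*y^2 + 15 is on the right; area = ∫[-3,2] (-2*y^2 - 2*y + 12) dy = 125/3.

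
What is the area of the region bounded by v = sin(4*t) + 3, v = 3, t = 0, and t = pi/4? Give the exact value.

On [0, pi/4], (sin(4*t) + 3) - (3) = sin(4*t) is ≥ 0 throughout, so the area is a single integral of |sin(4*t)|.
∫[0,pi/4] (sin(4*t)) dt = 1/2.

1/2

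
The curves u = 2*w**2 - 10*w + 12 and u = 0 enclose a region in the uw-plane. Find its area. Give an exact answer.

1/3

Both boundary curves give u as a function of w, so integrate with respect to w. Setting them equal: 2*w**2 - 10*w + 12 = 0, i.e. 2*(w - 3)*(w - 2) = 0, so they meet at w = 2, 3.
For w in [2, 3], u = 2*w**2 - 10*w + 12 is on the left; area = ∫[2,3] (-(2*w**2 - 10*w + 12)) dw = 1/3.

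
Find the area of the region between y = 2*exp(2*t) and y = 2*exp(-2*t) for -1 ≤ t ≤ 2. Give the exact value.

-4 + exp(-4) + exp(-2) + exp(2) + exp(4)

The difference (2*exp(2*t)) - (2*exp(-2*t)) = 2*exp(2*t) - 2*exp(-2*t) changes sign at t = 0 inside [-1, 2], so split the integral there.
∫[-1,0] (2*exp(2*t) - 2*exp(-2*t)) dt = -exp(2) - exp(-2) + 2; the area of that piece is -2 + exp(-2) + exp(2).
∫[0,2] (2*exp(2*t) - 2*exp(-2*t)) dt = -2 + exp(-4) + exp(4).
Total area = (-2 + exp(-2) + exp(2)) + (-2 + exp(-4) + exp(4)) = -4 + exp(-4) + exp(-2) + exp(2) + exp(4).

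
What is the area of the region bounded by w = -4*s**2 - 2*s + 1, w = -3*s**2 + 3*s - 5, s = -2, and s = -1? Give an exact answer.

67/6

On [-2, -1], (-4*s**2 - 2*s + 1) - (-3*s**2 + 3*s - 5) = -s**2 - 5*s + 6 is ≥ 0 throughout, so the area is a single integral of |-s**2 - 5*s + 6|.
∫[-2,-1] (-s**2 - 5*s + 6) ds = 67/6.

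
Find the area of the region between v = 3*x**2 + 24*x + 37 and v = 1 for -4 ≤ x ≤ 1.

97

The difference (3*x**2 + 24*x + 37) - (1) = 3*x**2 + 24*x + 36 changes sign at x = -2 inside [-4, 1], so split the integral there.
∫[-4,-2] (3*x**2 + 24*x + 36) dx = -16; the area of that piece is 16.
∫[-2,1] (3*x**2 + 24*x + 36) dx = 81.
Total area = 16 + 81 = 97.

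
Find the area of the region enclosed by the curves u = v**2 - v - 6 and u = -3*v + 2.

36

Both boundary curves give u as a function of v, so integrate with respect to v. Setting them equal: v**2 + 2*v - 8 = 0, i.e. (v - 2)*(v + 4) = 0, so they meet at v = -4, 2.
For v in [-4, 2], u = v**2 - v - 6 is on the left; area = ∫[-4,2] (-(v**2 + 2*v - 8)) dv = 36.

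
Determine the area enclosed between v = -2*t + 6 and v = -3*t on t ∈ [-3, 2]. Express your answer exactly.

On [-3, 2], (-2*t + 6) - (-3*t) = t + 6 is ≥ 0 throughout, so the area is a single integral of |t + 6|.
∫[-3,2] (t + 6) dt = 55/2.

55/2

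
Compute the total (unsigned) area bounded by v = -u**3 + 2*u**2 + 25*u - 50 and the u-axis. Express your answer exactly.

The curve meets the u-axis where -u**3 + 2*u**2 + 25*u - 50 = 0, i.e. -(u - 5)*(u - 2)*(u + 5) = 0, at u = -5, 2, 5.
On [-5, 2] the curve lies below the axis; ∫[-5,2] (-u**3 + 2*u**2 + 25*u - 50) du = -4459/12, giving area 4459/12.
On [2, 5] the curve lies above the axis; ∫[2,5] (-u**3 + 2*u**2 + 25*u - 50) du = 153/4, giving area 153/4.
Total area = 4459/12 + 153/4 = 2459/6.

2459/6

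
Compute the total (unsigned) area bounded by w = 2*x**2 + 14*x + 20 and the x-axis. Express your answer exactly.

9

The curve meets the x-axis where 2*x**2 + 14*x + 20 = 0, i.e. 2*(x + 2)*(x + 5) = 0, at x = -5, -2.
On [-5, -2] the curve lies below the axis; ∫[-5,-2] (2*x**2 + 14*x + 20) dx = -9, giving area 9.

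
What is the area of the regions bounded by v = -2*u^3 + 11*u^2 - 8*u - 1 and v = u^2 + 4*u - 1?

37/6

Set the curves equal: -2*u^3 + 11*u^2 - 8*u - 1 = u^2 + 4*u - 1, so -2*u^3 + 10*u^2 - 12*u = 0, which factors as -2*u*(u - 3)*(u - 2) = 0. The curves meet at u = 0, 2, 3.
On [0, 2], v = u^2 + 4*u - 1 is on top; that piece has area ∫[0,2] (-(-2*u^3 + 10*u^2 - 12*u)) du = 16/3.
On [2, 3], v = -2*u^3 + 11*u^2 - 8*u - 1 is on top; that piece has area ∫[2,3] (-2*u^3 + 10*u^2 - 12*u) du = 5/6.
Total enclosed area = 16/3 + 5/6 = 37/6.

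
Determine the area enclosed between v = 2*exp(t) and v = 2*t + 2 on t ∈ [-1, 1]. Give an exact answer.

-4 - 2*exp(-1) + 2*exp(1)

On [-1, 1], (2*exp(t)) - (2*t + 2) = -2*t + 2*exp(t) - 2 is ≥ 0 throughout, so the area is a single integral of |-2*t + 2*exp(t) - 2|.
∫[-1,1] (-2*t + 2*exp(t) - 2) dt = -4 - 2*exp(-1) + 2*exp(1).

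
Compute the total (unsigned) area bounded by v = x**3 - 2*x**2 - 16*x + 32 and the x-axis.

568/3

The curve meets the x-axis where x**3 - 2*x**2 - 16*x + 32 = 0, i.e. (x - 4)*(x - 2)*(x + 4) = 0, at x = -4, 2, 4.
On [-4, 2] the curve lies above the axis; ∫[-4,2] (x**3 - 2*x**2 - 16*x + 32) dx = 180, giving area 180.
On [2, 4] the curve lies below the axis; ∫[2,4] (x**3 - 2*x**2 - 16*x + 32) dx = -28/3, giving area 28/3.
Total area = 180 + 28/3 = 568/3.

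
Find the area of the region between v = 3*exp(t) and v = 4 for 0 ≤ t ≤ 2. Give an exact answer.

-13 - 8*log(3) + 16*log(2) + 3*exp(2)

The difference (3*exp(t)) - (4) = 3*exp(t) - 4 changes sign at t = log(4/3) inside [0, 2], so split the integral there.
∫[0,log(4/3)] (3*exp(t) - 4) dt = log(81/256) + 1; the area of that piece is -1 + log(256/81).
∫[log(4/3),2] (3*exp(t) - 4) dt = -12 - 4*log(3) + 8*log(2) + 3*exp(2).
Total area = (-1 + log(256/81)) + (-12 - 4*log(3) + 8*log(2) + 3*exp(2)) = -13 - 8*log(3) + 16*log(2) + 3*exp(2).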